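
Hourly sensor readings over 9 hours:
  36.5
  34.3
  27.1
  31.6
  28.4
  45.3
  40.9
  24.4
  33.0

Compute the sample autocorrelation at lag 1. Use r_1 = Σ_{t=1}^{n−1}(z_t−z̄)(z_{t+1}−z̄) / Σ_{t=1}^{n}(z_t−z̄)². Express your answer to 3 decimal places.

-0.046

Mean z̄ = (36.5 + 34.3 + 27.1 + 31.6 + 28.4 + 45.3 + 40.9 + 24.4 + 33.0)/9 = 33.5000
Numerator Σ_{t=1}^{8}(z_t−z̄)(z_{t+1}−z̄) = -16.5200
Denominator Σ(z_t−z̄)² = 357.2800
r_1 = -16.5200 / 357.2800 = -0.046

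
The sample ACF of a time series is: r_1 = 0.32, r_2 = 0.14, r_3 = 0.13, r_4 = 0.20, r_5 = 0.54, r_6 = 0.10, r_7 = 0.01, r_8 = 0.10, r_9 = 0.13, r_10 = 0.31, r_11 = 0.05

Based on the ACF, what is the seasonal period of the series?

The largest autocorrelation is r_5 = 0.54; the remaining lags stay at or below 0.32. The elevated value at lag 1 (0.32), dropping to 0.14 at lag 2, reflects decaying short-term dependence rather than seasonality.
The dominant spike at lag 5 indicates a seasonal period of 5.

5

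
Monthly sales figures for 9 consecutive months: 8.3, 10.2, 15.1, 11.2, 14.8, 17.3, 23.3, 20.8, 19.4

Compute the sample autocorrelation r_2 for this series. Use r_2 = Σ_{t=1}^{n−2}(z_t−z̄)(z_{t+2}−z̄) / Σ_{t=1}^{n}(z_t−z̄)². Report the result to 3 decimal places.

Mean z̄ = (8.3 + 10.2 + 15.1 + 11.2 + 14.8 + 17.3 + 23.3 + 20.8 + 19.4)/9 = 15.6000
Σ(z_t−z̄)(z_{t+2}−z̄) = (3.6500) + (23.7600) + (0.4000) + (-7.4800) + (-6.1600) + (8.8400) + (29.2600) = 52.2700
Denominator Σ(z_t−z̄)² = 206.3600
r_2 = 52.2700 / 206.3600 = 0.253

0.253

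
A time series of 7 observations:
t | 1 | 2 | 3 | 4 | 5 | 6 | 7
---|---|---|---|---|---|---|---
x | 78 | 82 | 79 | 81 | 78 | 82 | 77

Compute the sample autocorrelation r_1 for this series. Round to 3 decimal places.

-0.713

Mean x̄ = (78 + 82 + 79 + 81 + 78 + 82 + 77)/7 = 79.5714
Numerator Σ_{t=1}^{6}(x_t−x̄)(x_{t+1}−x̄) = -18.3265
Denominator Σ(x_t−x̄)² = 25.7143
r_1 = -18.3265 / 25.7143 = -0.713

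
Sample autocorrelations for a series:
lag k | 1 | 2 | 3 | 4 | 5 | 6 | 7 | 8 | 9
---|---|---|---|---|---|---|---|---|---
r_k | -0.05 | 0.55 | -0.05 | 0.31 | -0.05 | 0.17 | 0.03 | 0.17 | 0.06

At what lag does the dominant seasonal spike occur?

2

The largest autocorrelation is r_2 = 0.55, with weaker echoes at lags 4 (0.31), 6 (0.17) and 8 (0.17); the remaining lags stay at or below 0.06.
The dominant spike at lag 2 indicates a seasonal period of 2.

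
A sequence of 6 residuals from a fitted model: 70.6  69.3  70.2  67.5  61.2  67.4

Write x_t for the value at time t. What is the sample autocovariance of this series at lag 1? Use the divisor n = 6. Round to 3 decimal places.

Mean x̄ = (70.6 + 69.3 + 70.2 + 67.5 + 61.2 + 67.4)/6 = 67.7000
Deviations: 2.9000, 1.6000, 2.5000, -0.2000, -6.5000, -0.3000
Σ_{t=1}^{5}(x_t−x̄)(x_{t+1}−x̄) = 11.3900
γ_1 = 11.3900 / 6 = 1.898

1.898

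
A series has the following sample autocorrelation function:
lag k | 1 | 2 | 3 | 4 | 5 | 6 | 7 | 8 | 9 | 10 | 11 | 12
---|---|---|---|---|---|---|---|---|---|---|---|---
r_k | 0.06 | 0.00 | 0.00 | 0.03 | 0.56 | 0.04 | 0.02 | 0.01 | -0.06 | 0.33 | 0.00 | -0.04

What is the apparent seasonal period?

5

The largest autocorrelation is r_5 = 0.56, with a weaker echo at lag 10 (0.33); the remaining lags stay at or below 0.06.
The dominant spike at lag 5 indicates a seasonal period of 5.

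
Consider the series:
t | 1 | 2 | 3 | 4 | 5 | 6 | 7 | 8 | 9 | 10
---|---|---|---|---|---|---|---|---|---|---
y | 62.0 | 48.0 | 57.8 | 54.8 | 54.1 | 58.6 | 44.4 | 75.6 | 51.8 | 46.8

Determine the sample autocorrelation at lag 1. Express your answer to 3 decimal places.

Mean ȳ = (62.0 + 48.0 + 57.8 + 54.8 + 54.1 + 58.6 + 44.4 + 75.6 + 51.8 + 46.8)/10 = 55.3900
Numerator Σ_{t=1}^{9}(y_t−ȳ)(y_{t+1}−ȳ) = -370.5611
Denominator Σ(y_t−ȳ)² = 732.3290
r_1 = -370.5611 / 732.3290 = -0.506

-0.506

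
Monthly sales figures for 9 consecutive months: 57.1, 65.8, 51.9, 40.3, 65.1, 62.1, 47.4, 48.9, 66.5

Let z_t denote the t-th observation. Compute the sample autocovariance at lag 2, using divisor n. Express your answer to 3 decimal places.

Mean z̄ = (57.1 + 65.8 + 51.9 + 40.3 + 65.1 + 62.1 + 47.4 + 48.9 + 66.5)/9 = 56.1222
Σ_{t=1}^{7}(z_t−z̄)(z_{t+2}−z̄) = -501.7365
γ_2 = -501.7365 / 9 = -55.749

-55.749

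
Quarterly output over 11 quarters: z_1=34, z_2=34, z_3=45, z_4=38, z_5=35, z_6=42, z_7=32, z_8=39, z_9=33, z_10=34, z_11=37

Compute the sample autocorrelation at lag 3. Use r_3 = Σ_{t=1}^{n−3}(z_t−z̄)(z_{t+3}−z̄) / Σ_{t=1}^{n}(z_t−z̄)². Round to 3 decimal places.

0.176

Mean z̄ = (34 + 34 + 45 + 38 + 35 + 42 + 32 + 39 + 33 + 34 + 37)/11 = 36.6364
Numerator Σ_{t=1}^{8}(z_t−z̄)(z_{t+3}−z̄) = 28.9669
Denominator Σ(z_t−z̄)² = 164.5455
r_3 = 28.9669 / 164.5455 = 0.176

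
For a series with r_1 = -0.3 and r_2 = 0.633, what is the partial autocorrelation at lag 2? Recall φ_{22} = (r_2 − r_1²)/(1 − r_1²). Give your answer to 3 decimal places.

φ_{22} = (r_2 − r_1²) / (1 − r_1²)
r_1² = (-0.3)² = 0.09
Numerator = 0.633 − 0.0900 = 0.5430; denominator = 1 − 0.0900 = 0.9100
φ_{22} = 0.5430 / 0.9100 = 0.597

0.597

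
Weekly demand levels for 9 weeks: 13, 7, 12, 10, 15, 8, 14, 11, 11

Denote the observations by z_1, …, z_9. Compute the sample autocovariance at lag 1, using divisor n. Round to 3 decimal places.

-4.228

Mean z̄ = (13 + 7 + 12 + 10 + 15 + 8 + 14 + 11 + 11)/9 = 11.2222
Σ_{t=1}^{8}(z_t−z̄)(z_{t+1}−z̄) = -38.0494
γ_1 = -38.0494 / 9 = -4.228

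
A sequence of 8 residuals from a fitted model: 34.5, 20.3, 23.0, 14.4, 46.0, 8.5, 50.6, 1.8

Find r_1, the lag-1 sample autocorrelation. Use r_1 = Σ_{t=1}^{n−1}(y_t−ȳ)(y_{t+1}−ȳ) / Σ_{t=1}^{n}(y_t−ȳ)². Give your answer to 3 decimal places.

-0.748

Mean ȳ = (34.5 + 20.3 + 23.0 + 14.4 + 46.0 + 8.5 + 50.6 + 1.8)/8 = 24.8875
Deviations from mean: 9.6125, -4.5875, -1.8875, -10.4875, 21.1125, -16.3875, 25.7125, -23.0875
Σ(y_t−ȳ)(y_{t+1}−ȳ) = (-44.0973) + (8.6589) + (19.7952) + (-221.4173) + (-345.9811) + (-421.3636) + (-593.6373) = -1598.0427
Denominator Σ(y_t−ȳ)² = 2135.4488
r_1 = -1598.0427 / 2135.4488 = -0.748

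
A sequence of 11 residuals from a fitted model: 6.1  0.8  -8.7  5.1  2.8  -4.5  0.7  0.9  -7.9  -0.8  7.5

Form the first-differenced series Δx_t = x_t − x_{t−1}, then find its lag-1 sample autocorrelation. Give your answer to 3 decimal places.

-0.233

First differences Δx: -5.3, -9.5, 13.8, -2.3, -7.3, 5.2, 0.2, -8.8, 7.1, 8.3
Mean of differences = 0.1400
Numerator Σ(Δx_t−Δx̄)(Δx_{t+1}−Δx̄) = -137.7256
Denominator Σ(Δx_t−Δx̄)² = 590.9840
r_1(Δx) = -137.7256 / 590.9840 = -0.233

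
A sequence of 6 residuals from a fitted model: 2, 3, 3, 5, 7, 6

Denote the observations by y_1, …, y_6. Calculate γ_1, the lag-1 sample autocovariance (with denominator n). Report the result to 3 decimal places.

Mean ȳ = (2 + 3 + 3 + 5 + 7 + 6)/6 = 4.3333
Σ_{t=1}^{5}(y_t−ȳ)(y_{t+1}−ȳ) = 10.2222
γ_1 = 10.2222 / 6 = 1.704

1.704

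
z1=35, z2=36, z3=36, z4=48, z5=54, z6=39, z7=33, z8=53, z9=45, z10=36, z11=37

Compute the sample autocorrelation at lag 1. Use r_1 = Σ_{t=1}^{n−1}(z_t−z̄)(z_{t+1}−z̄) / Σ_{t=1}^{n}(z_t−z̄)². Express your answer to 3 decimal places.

Mean z̄ = (35 + 36 + 36 + 48 + 54 + 39 + 33 + 53 + 45 + 36 + 37)/11 = 41.0909
Numerator Σ_{t=1}^{10}(z_t−z̄)(z_{t+1}−z̄) = 51.9917
Denominator Σ(z_t−z̄)² = 572.9091
r_1 = 51.9917 / 572.9091 = 0.091

0.091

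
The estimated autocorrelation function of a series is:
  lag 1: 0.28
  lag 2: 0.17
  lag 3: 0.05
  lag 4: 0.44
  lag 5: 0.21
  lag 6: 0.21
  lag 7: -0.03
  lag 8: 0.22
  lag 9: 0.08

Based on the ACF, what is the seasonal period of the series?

4

The largest autocorrelation is r_4 = 0.44; the remaining lags stay at or below 0.28. The elevated value at lag 1 (0.28), dropping to 0.17 at lag 2, reflects decaying short-term dependence rather than seasonality.
The dominant spike at lag 4 indicates a seasonal period of 4.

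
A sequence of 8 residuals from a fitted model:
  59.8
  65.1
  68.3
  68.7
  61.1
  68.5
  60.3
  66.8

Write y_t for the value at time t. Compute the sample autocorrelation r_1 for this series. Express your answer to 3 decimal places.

Mean ȳ = (59.8 + 65.1 + 68.3 + 68.7 + 61.1 + 68.5 + 60.3 + 66.8)/8 = 64.8250
Deviations from mean: -5.0250, 0.2750, 3.4750, 3.8750, -3.7250, 3.6750, -4.5250, 1.9750
Σ(y_t−ȳ)(y_{t+1}−ȳ) = (-1.3819) + (0.9556) + (13.4656) + (-14.4344) + (-13.6894) + (-16.6294) + (-8.9369) = -40.6506
Denominator Σ(y_t−ȳ)² = 104.1750
r_1 = -40.6506 / 104.1750 = -0.390

-0.390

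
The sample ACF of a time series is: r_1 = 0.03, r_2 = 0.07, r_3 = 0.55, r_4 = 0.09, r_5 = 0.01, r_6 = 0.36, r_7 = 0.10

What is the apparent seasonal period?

3

The largest autocorrelation is r_3 = 0.55, with a weaker echo at lag 6 (0.36); the remaining lags stay at or below 0.10.
The dominant spike at lag 3 indicates a seasonal period of 3.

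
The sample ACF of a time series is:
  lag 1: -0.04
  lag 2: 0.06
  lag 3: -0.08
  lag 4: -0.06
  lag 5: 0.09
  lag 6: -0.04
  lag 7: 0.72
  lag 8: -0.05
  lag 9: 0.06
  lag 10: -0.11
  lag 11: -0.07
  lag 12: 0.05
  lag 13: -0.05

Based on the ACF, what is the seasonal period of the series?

7

The largest autocorrelation is r_7 = 0.72; the remaining lags stay at or below 0.09.
The dominant spike at lag 7 indicates a seasonal period of 7.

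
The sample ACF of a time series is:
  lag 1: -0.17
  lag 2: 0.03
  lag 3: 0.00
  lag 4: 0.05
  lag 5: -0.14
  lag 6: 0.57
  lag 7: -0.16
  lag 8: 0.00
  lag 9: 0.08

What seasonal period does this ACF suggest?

The largest autocorrelation is r_6 = 0.57; the remaining lags stay at or below 0.08.
The dominant spike at lag 6 indicates a seasonal period of 6.

6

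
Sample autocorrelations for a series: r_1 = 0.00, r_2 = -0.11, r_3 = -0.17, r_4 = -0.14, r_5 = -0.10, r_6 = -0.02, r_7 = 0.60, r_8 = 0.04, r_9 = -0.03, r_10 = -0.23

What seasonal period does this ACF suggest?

7

The largest autocorrelation is r_7 = 0.60; the remaining lags stay at or below 0.04.
The dominant spike at lag 7 indicates a seasonal period of 7.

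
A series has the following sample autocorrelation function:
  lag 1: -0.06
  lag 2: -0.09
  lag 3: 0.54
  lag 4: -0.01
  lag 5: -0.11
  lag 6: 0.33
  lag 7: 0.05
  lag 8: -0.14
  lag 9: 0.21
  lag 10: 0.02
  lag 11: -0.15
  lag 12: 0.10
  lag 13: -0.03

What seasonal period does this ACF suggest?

3

The largest autocorrelation is r_3 = 0.54, with weaker echoes at lags 6 (0.33) and 9 (0.21); the remaining lags stay at or below 0.10.
The dominant spike at lag 3 indicates a seasonal period of 3.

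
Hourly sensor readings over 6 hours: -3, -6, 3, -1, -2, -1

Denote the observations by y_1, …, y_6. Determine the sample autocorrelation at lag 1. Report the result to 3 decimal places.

Mean ȳ = (-3 − 6 + 3 − 1 − 2 − 1)/6 = -1.6667
Numerator Σ_{t=1}^{5}(y_t−ȳ)(y_{t+1}−ȳ) = -11.7778
Denominator Σ(y_t−ȳ)² = 43.3333
r_1 = -11.7778 / 43.3333 = -0.272

-0.272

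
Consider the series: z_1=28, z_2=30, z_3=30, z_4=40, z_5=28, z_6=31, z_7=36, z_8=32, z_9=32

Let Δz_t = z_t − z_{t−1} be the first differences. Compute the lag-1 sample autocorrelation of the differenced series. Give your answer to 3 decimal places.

-0.548

First differences Δz: 2, 0, 10, -12, 3, 5, -4, 0
Mean of differences = 0.5000
Numerator Σ(Δz_t−Δz̄)(Δz_{t+1}−Δz̄) = -162.2500
Denominator Σ(Δz_t−Δz̄)² = 296.0000
r_1(Δz) = -162.2500 / 296.0000 = -0.548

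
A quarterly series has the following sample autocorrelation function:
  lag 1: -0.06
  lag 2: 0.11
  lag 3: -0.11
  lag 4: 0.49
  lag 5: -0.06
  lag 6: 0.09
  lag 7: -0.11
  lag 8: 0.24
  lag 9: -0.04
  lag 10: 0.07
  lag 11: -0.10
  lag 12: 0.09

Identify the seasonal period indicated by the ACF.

The largest autocorrelation is r_4 = 0.49, with a weaker echo at lag 8 (0.24); the remaining lags stay at or below 0.11.
The dominant spike at lag 4 indicates a seasonal period of 4.

4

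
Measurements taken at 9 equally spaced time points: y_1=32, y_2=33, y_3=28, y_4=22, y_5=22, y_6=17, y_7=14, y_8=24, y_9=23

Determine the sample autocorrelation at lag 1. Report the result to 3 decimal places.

Mean ȳ = (32 + 33 + 28 + 22 + 22 + 17 + 14 + 24 + 23)/9 = 23.8889
Numerator Σ_{t=1}^{8}(y_t−ȳ)(y_{t+1}−ȳ) = 187.0988
Denominator Σ(y_t−ȳ)² = 318.8889
r_1 = 187.0988 / 318.8889 = 0.587

0.587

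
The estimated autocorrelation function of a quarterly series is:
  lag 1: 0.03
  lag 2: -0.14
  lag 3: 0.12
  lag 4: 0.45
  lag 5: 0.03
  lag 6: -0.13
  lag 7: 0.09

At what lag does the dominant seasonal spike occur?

The largest autocorrelation is r_4 = 0.45; the remaining lags stay at or below 0.12.
The dominant spike at lag 4 indicates a seasonal period of 4.

4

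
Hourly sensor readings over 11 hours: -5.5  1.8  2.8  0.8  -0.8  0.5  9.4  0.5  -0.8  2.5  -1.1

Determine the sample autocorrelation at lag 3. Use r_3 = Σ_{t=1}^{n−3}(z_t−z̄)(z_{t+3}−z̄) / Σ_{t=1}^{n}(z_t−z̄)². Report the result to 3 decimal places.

Mean z̄ = (-5.5 + 1.8 + 2.8 + 0.8 − 0.8 + 0.5 + 9.4 + 0.5 − 0.8 + 2.5 − 1.1)/11 = 0.9182
Numerator Σ_{t=1}^{8}(z_t−z̄)(z_{t+3}−z̄) = 13.1517
Denominator Σ(z_t−z̄)² = 130.2964
r_3 = 13.1517 / 130.2964 = 0.101

0.101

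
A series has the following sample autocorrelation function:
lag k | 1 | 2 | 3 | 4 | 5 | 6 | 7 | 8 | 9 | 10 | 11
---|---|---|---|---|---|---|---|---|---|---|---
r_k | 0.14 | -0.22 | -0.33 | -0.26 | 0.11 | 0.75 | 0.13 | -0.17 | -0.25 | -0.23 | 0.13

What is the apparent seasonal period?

The largest autocorrelation is r_6 = 0.75; the remaining lags stay at or below 0.14.
The dominant spike at lag 6 indicates a seasonal period of 6.

6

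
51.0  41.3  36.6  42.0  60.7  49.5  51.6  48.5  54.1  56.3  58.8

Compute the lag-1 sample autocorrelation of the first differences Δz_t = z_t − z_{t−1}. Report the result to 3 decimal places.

First differences Δz: -9.7, -4.7, 5.4, 18.7, -11.2, 2.1, -3.1, 5.6, 2.2, 2.5
Mean of differences = 0.7800
Numerator Σ(Δz_t−Δz̄)(Δz_{t+1}−Δz̄) = -130.1284
Denominator Σ(Δz_t−Δz̄)² = 670.8560
r_1(Δz) = -130.1284 / 670.8560 = -0.194

-0.194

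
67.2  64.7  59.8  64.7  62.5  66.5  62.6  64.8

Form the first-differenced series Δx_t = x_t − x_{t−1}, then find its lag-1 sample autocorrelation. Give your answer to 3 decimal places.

First differences Δx: -2.5, -4.9, 4.9, -2.2, 4.0, -3.9, 2.2
Mean of differences = -0.3429
Numerator Σ(Δx_t−Δx̄)(Δx_{t+1}−Δx̄) = -56.3576
Denominator Σ(Δx_t−Δx̄)² = 94.3371
r_1(Δx) = -56.3576 / 94.3371 = -0.597

-0.597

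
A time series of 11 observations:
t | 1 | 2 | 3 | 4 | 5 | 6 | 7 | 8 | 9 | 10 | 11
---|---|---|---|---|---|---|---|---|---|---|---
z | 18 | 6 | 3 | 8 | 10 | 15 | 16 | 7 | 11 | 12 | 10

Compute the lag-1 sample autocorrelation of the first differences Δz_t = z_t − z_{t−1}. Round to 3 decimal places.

First differences Δz: -12, -3, 5, 2, 5, 1, -9, 4, 1, -2
Mean of differences = -0.8000
Numerator Σ(Δz_t−Δz̄)(Δz_{t+1}−Δz̄) = 7.1600
Denominator Σ(Δz_t−Δz̄)² = 303.6000
r_1(Δz) = 7.1600 / 303.6000 = 0.024

0.024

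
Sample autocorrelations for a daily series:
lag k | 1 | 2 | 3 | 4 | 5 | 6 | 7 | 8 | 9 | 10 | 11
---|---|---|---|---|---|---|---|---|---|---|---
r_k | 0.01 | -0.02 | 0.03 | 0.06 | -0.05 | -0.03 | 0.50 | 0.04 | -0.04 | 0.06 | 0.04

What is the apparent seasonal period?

7

The largest autocorrelation is r_7 = 0.50; the remaining lags stay at or below 0.06.
The dominant spike at lag 7 indicates a seasonal period of 7.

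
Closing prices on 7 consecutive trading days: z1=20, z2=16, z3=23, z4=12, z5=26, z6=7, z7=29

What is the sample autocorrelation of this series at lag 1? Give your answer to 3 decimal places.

-0.804

Mean z̄ = (20 + 16 + 23 + 12 + 26 + 7 + 29)/7 = 19.0000
Deviations from mean: 1.0000, -3.0000, 4.0000, -7.0000, 7.0000, -12.0000, 10.0000
Σ(z_t−z̄)(z_{t+1}−z̄) = (-3.0000) + (-12.0000) + (-28.0000) + (-49.0000) + (-84.0000) + (-120.0000) = -296.0000
Denominator Σ(z_t−z̄)² = 368.0000
r_1 = -296.0000 / 368.0000 = -0.804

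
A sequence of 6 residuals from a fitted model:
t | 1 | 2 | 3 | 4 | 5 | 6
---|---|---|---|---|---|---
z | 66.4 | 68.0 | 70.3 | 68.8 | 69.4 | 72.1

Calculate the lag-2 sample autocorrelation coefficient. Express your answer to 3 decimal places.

-0.184

Mean z̄ = (66.4 + 68.0 + 70.3 + 68.8 + 69.4 + 72.1)/6 = 69.1667
Σ(z_t−z̄)(z_{t+2}−z̄) = (-3.1356) + (0.4278) + (0.2644) + (-1.0756) = -3.5189
Denominator Σ(z_t−z̄)² = 19.0933
r_2 = -3.5189 / 19.0933 = -0.184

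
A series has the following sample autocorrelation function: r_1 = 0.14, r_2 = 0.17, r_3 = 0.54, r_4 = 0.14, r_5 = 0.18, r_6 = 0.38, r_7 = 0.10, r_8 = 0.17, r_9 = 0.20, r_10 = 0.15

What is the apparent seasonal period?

3

The largest autocorrelation is r_3 = 0.54, with weaker echoes at lags 6 (0.38) and 9 (0.20); the remaining lags stay at or below 0.18.
The dominant spike at lag 3 indicates a seasonal period of 3.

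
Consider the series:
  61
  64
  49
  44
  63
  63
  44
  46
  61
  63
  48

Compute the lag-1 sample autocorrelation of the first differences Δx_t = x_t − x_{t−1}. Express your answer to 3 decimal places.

First differences Δx: 3, -15, -5, 19, 0, -19, 2, 15, 2, -15
Mean of differences = -1.3000
Numerator Σ(Δx_t−Δx̄)(Δx_{t+1}−Δx̄) = -75.9900
Denominator Σ(Δx_t−Δx̄)² = 1422.1000
r_1(Δx) = -75.9900 / 1422.1000 = -0.053

-0.053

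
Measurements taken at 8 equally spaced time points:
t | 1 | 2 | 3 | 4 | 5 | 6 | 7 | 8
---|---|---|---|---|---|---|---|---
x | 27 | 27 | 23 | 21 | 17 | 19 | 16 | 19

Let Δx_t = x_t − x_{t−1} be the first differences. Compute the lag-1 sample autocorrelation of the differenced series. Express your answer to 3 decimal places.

-0.427

First differences Δx: 0, -4, -2, -4, 2, -3, 3
Mean of differences = -1.1429
Numerator Σ(Δx_t−Δx̄)(Δx_{t+1}−Δx̄) = -20.8776
Denominator Σ(Δx_t−Δx̄)² = 48.8571
r_1(Δx) = -20.8776 / 48.8571 = -0.427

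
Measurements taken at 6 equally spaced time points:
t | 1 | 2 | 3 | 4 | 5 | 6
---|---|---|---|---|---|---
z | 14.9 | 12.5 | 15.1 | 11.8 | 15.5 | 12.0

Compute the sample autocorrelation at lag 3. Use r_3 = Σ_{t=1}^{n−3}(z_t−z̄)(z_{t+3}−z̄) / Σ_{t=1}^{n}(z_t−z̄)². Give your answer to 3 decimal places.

-0.470

Mean z̄ = (14.9 + 12.5 + 15.1 + 11.8 + 15.5 + 12.0)/6 = 13.6333
Σ(z_t−z̄)(z_{t+3}−z̄) = (-2.3222) + (-2.1156) + (-2.3956) = -6.8333
Denominator Σ(z_t−z̄)² = 14.5533
r_3 = -6.8333 / 14.5533 = -0.470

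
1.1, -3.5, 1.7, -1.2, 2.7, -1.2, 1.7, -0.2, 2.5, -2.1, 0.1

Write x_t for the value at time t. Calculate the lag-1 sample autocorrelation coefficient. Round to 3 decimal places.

Mean x̄ = (1.1 − 3.5 + 1.7 − 1.2 + 2.7 − 1.2 + 1.7 − 0.2 + 2.5 − 2.1 + 0.1)/11 = 0.1455
Numerator Σ_{t=1}^{10}(x_t−x̄)(x_{t+1}−x̄) = -26.7393
Denominator Σ(x_t−x̄)² = 39.8873
r_1 = -26.7393 / 39.8873 = -0.670

-0.670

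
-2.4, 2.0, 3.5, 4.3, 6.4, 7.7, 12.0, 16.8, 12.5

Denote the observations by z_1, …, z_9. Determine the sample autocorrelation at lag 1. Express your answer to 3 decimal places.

0.637

Mean z̄ = (-2.4 + 2.0 + 3.5 + 4.3 + 6.4 + 7.7 + 12.0 + 16.8 + 12.5)/9 = 6.9778
Numerator Σ_{t=1}^{8}(z_t−z̄)(z_{t+1}−z̄) = 181.6317
Denominator Σ(z_t−z̄)² = 285.0356
r_1 = 181.6317 / 285.0356 = 0.637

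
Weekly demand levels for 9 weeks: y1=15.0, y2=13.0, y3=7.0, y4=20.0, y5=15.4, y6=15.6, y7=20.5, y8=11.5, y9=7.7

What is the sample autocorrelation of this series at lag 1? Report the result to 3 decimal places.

Mean ȳ = (15.0 + 13.0 + 7.0 + 20.0 + 15.4 + 15.6 + 20.5 + 11.5 + 7.7)/9 = 13.9667
Numerator Σ_{t=1}^{8}(y_t−ȳ)(y_{t+1}−ȳ) = -15.2944
Denominator Σ(y_t−ȳ)² = 179.7000
r_1 = -15.2944 / 179.7000 = -0.085

-0.085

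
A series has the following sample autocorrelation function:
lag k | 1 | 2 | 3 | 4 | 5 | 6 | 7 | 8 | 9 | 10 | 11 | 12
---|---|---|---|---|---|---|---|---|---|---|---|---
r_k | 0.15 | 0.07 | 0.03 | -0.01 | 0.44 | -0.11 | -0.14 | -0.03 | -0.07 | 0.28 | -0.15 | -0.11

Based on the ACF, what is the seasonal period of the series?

5

The largest autocorrelation is r_5 = 0.44, with a weaker echo at lag 10 (0.28); the remaining lags stay at or below 0.15.
The dominant spike at lag 5 indicates a seasonal period of 5.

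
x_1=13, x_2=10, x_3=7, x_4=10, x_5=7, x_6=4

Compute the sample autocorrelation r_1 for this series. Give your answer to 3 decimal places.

Mean x̄ = (13 + 10 + 7 + 10 + 7 + 4)/6 = 8.5000
Deviations from mean: 4.5000, 1.5000, -1.5000, 1.5000, -1.5000, -4.5000
Σ(x_t−x̄)(x_{t+1}−x̄) = (6.7500) + (-2.2500) + (-2.2500) + (-2.2500) + (6.7500) = 6.7500
Denominator Σ(x_t−x̄)² = 49.5000
r_1 = 6.7500 / 49.5000 = 0.136

0.136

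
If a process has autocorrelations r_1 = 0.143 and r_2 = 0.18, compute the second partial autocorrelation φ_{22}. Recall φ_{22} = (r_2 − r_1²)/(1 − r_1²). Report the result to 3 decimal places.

φ_{22} = (r_2 − r_1²) / (1 − r_1²)
r_1² = (0.143)² = 0.020449
Numerator = 0.18 − 0.0204 = 0.1596; denominator = 1 − 0.0204 = 0.9796
φ_{22} = 0.1596 / 0.9796 = 0.163

0.163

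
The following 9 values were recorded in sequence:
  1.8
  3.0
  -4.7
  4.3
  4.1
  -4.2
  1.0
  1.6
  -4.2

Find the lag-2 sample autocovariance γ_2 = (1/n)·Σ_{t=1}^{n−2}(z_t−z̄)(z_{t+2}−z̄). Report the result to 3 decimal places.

Mean z̄ = (1.8 + 3.0 − 4.7 + 4.3 + 4.1 − 4.2 + 1.0 + 1.6 − 4.2)/9 = 0.3000
Σ_{t=1}^{7}(z_t−z̄)(z_{t+2}−z̄) = -40.0400
γ_2 = -40.0400 / 9 = -4.449

-4.449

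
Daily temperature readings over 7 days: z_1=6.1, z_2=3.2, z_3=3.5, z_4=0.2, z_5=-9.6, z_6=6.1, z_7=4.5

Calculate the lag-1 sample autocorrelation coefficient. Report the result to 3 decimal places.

-0.068

Mean z̄ = (6.1 + 3.2 + 3.5 + 0.2 − 9.6 + 6.1 + 4.5)/7 = 2.0000
Deviations from mean: 4.1000, 1.2000, 1.5000, -1.8000, -11.6000, 4.1000, 2.5000
Σ(z_t−z̄)(z_{t+1}−z̄) = (4.9200) + (1.8000) + (-2.7000) + (20.8800) + (-47.5600) + (10.2500) = -12.4100
Denominator Σ(z_t−z̄)² = 181.3600
r_1 = -12.4100 / 181.3600 = -0.068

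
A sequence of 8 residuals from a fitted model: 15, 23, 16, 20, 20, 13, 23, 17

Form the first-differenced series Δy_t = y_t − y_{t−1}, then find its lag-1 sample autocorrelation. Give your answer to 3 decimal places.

-0.683

First differences Δy: 8, -7, 4, 0, -7, 10, -6
Mean of differences = 0.2857
Numerator Σ(Δy_t−Δȳ)(Δy_{t+1}−Δȳ) = -214.0816
Denominator Σ(Δy_t−Δȳ)² = 313.4286
r_1(Δy) = -214.0816 / 313.4286 = -0.683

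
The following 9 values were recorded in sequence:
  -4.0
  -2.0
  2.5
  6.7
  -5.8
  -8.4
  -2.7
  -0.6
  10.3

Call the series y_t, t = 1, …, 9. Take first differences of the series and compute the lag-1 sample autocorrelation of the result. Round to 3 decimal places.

0.066

First differences Δy: 2.0, 4.5, 4.2, -12.5, -2.6, 5.7, 2.1, 10.9
Mean of differences = 1.7875
Numerator Σ(Δy_t−Δȳ)(Δy_{t+1}−Δȳ) = 22.2423
Denominator Σ(Δy_t−Δȳ)² = 335.0488
r_1(Δy) = 22.2423 / 335.0488 = 0.066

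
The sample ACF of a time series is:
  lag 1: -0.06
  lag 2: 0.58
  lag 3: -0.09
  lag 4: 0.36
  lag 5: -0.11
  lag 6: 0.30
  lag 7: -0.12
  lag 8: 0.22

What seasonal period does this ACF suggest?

2

The largest autocorrelation is r_2 = 0.58, with weaker echoes at lags 4 (0.36), 6 (0.30) and 8 (0.22); the remaining lags stay at or below -0.06.
The dominant spike at lag 2 indicates a seasonal period of 2.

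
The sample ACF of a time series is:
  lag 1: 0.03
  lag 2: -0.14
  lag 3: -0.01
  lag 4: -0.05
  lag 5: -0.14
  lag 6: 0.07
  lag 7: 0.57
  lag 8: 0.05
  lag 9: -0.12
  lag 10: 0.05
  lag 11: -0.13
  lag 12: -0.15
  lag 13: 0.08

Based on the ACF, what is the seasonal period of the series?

7

The largest autocorrelation is r_7 = 0.57; the remaining lags stay at or below 0.08.
The dominant spike at lag 7 indicates a seasonal period of 7.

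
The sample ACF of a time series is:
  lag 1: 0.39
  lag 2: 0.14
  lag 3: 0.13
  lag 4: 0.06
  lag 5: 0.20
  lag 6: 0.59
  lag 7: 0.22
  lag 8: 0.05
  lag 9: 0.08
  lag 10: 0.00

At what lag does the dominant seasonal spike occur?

The largest autocorrelation is r_6 = 0.59; the remaining lags stay at or below 0.39. The elevated value at lag 1 (0.39), dropping to 0.14 at lag 2, reflects decaying short-term dependence rather than seasonality.
The dominant spike at lag 6 indicates a seasonal period of 6.

6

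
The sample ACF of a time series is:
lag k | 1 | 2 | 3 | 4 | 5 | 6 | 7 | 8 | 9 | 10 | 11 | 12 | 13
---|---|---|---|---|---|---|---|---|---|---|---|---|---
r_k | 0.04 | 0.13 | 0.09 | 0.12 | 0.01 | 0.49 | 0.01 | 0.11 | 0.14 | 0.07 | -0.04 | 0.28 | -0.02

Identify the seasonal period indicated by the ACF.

6

The largest autocorrelation is r_6 = 0.49, with a weaker echo at lag 12 (0.28); the remaining lags stay at or below 0.14.
The dominant spike at lag 6 indicates a seasonal period of 6.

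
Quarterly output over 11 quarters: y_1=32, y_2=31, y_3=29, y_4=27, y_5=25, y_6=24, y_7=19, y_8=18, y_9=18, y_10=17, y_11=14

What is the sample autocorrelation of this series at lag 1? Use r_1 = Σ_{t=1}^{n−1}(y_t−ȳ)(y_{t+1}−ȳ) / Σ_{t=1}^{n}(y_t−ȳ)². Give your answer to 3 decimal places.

0.725

Mean ȳ = (32 + 31 + 29 + 27 + 25 + 24 + 19 + 18 + 18 + 17 + 14)/11 = 23.0909
Numerator Σ_{t=1}^{10}(y_t−ȳ)(y_{t+1}−ȳ) = 278.9008
Denominator Σ(y_t−ȳ)² = 384.9091
r_1 = 278.9008 / 384.9091 = 0.725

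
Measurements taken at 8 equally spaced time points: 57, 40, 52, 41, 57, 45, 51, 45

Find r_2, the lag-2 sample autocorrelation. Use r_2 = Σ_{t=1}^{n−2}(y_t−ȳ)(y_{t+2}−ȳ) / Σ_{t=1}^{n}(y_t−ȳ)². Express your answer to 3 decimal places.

Mean ȳ = (57 + 40 + 52 + 41 + 57 + 45 + 51 + 45)/8 = 48.5000
Deviations from mean: 8.5000, -8.5000, 3.5000, -7.5000, 8.5000, -3.5000, 2.5000, -3.5000
Σ(y_t−ȳ)(y_{t+2}−ȳ) = (29.7500) + (63.7500) + (29.7500) + (26.2500) + (21.2500) + (12.2500) = 183.0000
Denominator Σ(y_t−ȳ)² = 316.0000
r_2 = 183.0000 / 316.0000 = 0.579

0.579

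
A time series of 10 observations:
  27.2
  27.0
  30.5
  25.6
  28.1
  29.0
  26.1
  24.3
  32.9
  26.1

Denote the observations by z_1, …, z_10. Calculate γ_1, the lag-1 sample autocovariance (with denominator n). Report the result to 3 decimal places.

Mean z̄ = (27.2 + 27.0 + 30.5 + 25.6 + 28.1 + 29.0 + 26.1 + 24.3 + 32.9 + 26.1)/10 = 27.6800
Σ_{t=1}^{9}(z_t−z̄)(z_{t+1}−z̄) = -30.4124
γ_1 = -30.4124 / 10 = -3.041

-3.041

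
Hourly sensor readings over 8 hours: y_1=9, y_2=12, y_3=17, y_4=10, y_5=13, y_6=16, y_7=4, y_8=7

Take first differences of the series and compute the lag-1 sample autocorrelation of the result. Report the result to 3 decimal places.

First differences Δy: 3, 5, -7, 3, 3, -12, 3
Mean of differences = -0.2857
Numerator Σ(Δy_t−Δȳ)(Δy_{t+1}−Δȳ) = -106.3673
Denominator Σ(Δy_t−Δȳ)² = 253.4286
r_1(Δy) = -106.3673 / 253.4286 = -0.420

-0.420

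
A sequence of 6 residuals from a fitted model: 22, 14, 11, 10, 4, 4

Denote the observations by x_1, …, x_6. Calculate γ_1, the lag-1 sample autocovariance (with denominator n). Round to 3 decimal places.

14.690

Mean x̄ = (22 + 14 + 11 + 10 + 4 + 4)/6 = 10.8333
Deviations: 11.1667, 3.1667, 0.1667, -0.8333, -6.8333, -6.8333
Σ_{t=1}^{5}(x_t−x̄)(x_{t+1}−x̄) = 88.1389
γ_1 = 88.1389 / 6 = 14.690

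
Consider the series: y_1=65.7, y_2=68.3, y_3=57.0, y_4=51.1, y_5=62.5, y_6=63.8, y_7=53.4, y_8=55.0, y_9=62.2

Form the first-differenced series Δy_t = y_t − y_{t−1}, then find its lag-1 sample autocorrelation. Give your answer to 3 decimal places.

-0.086

First differences Δy: 2.6, -11.3, -5.9, 11.4, 1.3, -10.4, 1.6, 7.2
Mean of differences = -0.4375
Numerator Σ(Δy_t−Δȳ)(Δy_{t+1}−Δȳ) = -39.8002
Denominator Σ(Δy_t−Δȳ)² = 461.9388
r_1(Δy) = -39.8002 / 461.9388 = -0.086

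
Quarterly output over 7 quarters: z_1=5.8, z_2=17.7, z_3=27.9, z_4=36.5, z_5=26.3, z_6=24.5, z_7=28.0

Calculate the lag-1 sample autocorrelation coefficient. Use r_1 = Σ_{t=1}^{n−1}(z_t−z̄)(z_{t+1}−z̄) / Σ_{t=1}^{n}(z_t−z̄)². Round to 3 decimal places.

0.307

Mean z̄ = (5.8 + 17.7 + 27.9 + 36.5 + 26.3 + 24.5 + 28.0)/7 = 23.8143
Deviations from mean: -18.0143, -6.1143, 4.0857, 12.6857, 2.4857, 0.6857, 4.1857
Σ(z_t−z̄)(z_{t+1}−z̄) = (110.1445) + (-24.9812) + (51.8302) + (31.5331) + (1.7045) + (2.8702) = 173.1012
Denominator Σ(z_t−z̄)² = 563.6886
r_1 = 173.1012 / 563.6886 = 0.307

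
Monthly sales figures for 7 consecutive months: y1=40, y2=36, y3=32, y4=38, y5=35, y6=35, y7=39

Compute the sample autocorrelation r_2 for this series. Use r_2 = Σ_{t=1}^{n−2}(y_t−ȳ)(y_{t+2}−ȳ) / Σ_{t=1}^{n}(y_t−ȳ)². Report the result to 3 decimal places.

-0.352

Mean ȳ = (40 + 36 + 32 + 38 + 35 + 35 + 39)/7 = 36.4286
Σ(y_t−ȳ)(y_{t+2}−ȳ) = (-15.8163) + (-0.6735) + (6.3265) + (-2.2449) + (-3.6735) = -16.0816
Denominator Σ(y_t−ȳ)² = 45.7143
r_2 = -16.0816 / 45.7143 = -0.352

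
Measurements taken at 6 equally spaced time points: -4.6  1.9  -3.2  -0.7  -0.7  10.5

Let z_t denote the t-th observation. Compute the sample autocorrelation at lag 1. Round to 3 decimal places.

Mean z̄ = (-4.6 + 1.9 − 3.2 − 0.7 − 0.7 + 10.5)/6 = 0.5333
Numerator Σ_{t=1}^{5}(z_t−z̄)(z_{t+1}−z̄) = -18.2844
Denominator Σ(z_t−z̄)² = 144.5333
r_1 = -18.2844 / 144.5333 = -0.127

-0.127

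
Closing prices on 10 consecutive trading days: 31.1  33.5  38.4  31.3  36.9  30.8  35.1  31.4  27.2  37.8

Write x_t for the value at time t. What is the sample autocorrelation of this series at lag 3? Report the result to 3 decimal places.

Mean x̄ = (31.1 + 33.5 + 38.4 + 31.3 + 36.9 + 30.8 + 35.1 + 31.4 + 27.2 + 37.8)/10 = 33.3500
Numerator Σ_{t=1}^{7}(x_t−x̄)(x_{t+3}−x̄) = 5.2275
Denominator Σ(x_t−x̄)² = 118.3850
r_3 = 5.2275 / 118.3850 = 0.044

0.044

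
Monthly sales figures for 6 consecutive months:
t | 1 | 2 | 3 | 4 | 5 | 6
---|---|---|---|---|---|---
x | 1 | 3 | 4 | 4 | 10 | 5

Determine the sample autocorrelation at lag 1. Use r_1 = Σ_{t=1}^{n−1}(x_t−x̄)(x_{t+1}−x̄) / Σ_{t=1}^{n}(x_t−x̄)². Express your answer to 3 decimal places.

0.137

Mean x̄ = (1 + 3 + 4 + 4 + 10 + 5)/6 = 4.5000
Deviations from mean: -3.5000, -1.5000, -0.5000, -0.5000, 5.5000, 0.5000
Σ(x_t−x̄)(x_{t+1}−x̄) = (5.2500) + (0.7500) + (0.2500) + (-2.7500) + (2.7500) = 6.2500
Denominator Σ(x_t−x̄)² = 45.5000
r_1 = 6.2500 / 45.5000 = 0.137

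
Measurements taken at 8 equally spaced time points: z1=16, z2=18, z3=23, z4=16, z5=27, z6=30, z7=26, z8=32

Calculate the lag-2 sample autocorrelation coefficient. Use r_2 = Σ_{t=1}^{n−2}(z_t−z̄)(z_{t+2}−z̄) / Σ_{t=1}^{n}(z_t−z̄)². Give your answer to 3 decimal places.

0.212

Mean z̄ = (16 + 18 + 23 + 16 + 27 + 30 + 26 + 32)/8 = 23.5000
Deviations from mean: -7.5000, -5.5000, -0.5000, -7.5000, 3.5000, 6.5000, 2.5000, 8.5000
Numerator Σ_{t=1}^{6}(z_t−z̄)(z_{t+2}−z̄) = 58.5000
Denominator Σ(z_t−z̄)² = 276.0000
r_2 = 58.5000 / 276.0000 = 0.212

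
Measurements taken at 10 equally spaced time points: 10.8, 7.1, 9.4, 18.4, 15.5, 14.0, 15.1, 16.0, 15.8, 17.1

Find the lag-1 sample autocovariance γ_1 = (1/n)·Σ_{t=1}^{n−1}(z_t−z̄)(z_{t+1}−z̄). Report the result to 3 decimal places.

5.150

Mean z̄ = (10.8 + 7.1 + 9.4 + 18.4 + 15.5 + 14.0 + 15.1 + 16.0 + 15.8 + 17.1)/10 = 13.9200
Σ_{t=1}^{9}(z_t−z̄)(z_{t+1}−z̄) = 51.4976
γ_1 = 51.4976 / 10 = 5.150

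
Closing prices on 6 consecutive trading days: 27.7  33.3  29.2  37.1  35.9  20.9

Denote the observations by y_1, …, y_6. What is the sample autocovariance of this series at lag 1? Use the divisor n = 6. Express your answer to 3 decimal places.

Mean ȳ = (27.7 + 33.3 + 29.2 + 37.1 + 35.9 + 20.9)/6 = 30.6833
Σ_{t=1}^{5}(y_t−ȳ)(y_{t+1}−ȳ) = -38.7686
γ_1 = -38.7686 / 6 = -6.461

-6.461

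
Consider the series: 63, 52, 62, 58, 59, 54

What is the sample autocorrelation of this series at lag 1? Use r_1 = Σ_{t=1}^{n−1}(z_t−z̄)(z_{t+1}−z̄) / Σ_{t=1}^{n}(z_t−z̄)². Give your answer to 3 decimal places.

Mean z̄ = (63 + 52 + 62 + 58 + 59 + 54)/6 = 58.0000
Σ(z_t−z̄)(z_{t+1}−z̄) = (-30.0000) + (-24.0000) + (0.0000) + (0.0000) + (-4.0000) = -58.0000
Denominator Σ(z_t−z̄)² = 94.0000
r_1 = -58.0000 / 94.0000 = -0.617

-0.617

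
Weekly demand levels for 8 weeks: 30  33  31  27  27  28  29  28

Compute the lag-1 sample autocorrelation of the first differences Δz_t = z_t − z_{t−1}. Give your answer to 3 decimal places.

First differences Δz: 3, -2, -4, 0, 1, 1, -1
Mean of differences = -0.2857
Numerator Σ(Δz_t−Δz̄)(Δz_{t+1}−Δz̄) = 0.7755
Denominator Σ(Δz_t−Δz̄)² = 31.4286
r_1(Δz) = 0.7755 / 31.4286 = 0.025

0.025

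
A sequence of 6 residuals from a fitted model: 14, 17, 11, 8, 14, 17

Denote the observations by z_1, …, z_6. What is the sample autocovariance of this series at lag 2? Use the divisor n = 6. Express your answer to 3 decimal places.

-6.833

Mean z̄ = (14 + 17 + 11 + 8 + 14 + 17)/6 = 13.5000
Σ_{t=1}^{4}(z_t−z̄)(z_{t+2}−z̄) = -41.0000
γ_2 = -41.0000 / 6 = -6.833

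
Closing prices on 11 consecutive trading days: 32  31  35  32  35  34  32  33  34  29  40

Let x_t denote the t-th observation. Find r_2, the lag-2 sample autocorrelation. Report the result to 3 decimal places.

0.066

Mean x̄ = (32 + 31 + 35 + 32 + 35 + 34 + 32 + 33 + 34 + 29 + 40)/11 = 33.3636
Numerator Σ_{t=1}^{9}(x_t−x̄)(x_{t+2}−x̄) = 5.2810
Denominator Σ(x_t−x̄)² = 80.5455
r_2 = 5.2810 / 80.5455 = 0.066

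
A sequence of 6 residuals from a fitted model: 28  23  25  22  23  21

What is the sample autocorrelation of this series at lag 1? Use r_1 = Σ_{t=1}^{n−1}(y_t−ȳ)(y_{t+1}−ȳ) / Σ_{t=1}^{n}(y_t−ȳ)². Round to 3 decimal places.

-0.099

Mean ȳ = (28 + 23 + 25 + 22 + 23 + 21)/6 = 23.6667
Deviations from mean: 4.3333, -0.6667, 1.3333, -1.6667, -0.6667, -2.6667
Numerator Σ_{t=1}^{5}(y_t−ȳ)(y_{t+1}−ȳ) = -3.1111
Denominator Σ(y_t−ȳ)² = 31.3333
r_1 = -3.1111 / 31.3333 = -0.099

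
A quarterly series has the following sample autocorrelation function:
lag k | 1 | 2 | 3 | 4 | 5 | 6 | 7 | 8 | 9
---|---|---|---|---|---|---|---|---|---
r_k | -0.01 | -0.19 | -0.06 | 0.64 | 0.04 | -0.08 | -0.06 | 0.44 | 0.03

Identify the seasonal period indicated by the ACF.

4

The largest autocorrelation is r_4 = 0.64, with a weaker echo at lag 8 (0.44); the remaining lags stay at or below 0.04.
The dominant spike at lag 4 indicates a seasonal period of 4.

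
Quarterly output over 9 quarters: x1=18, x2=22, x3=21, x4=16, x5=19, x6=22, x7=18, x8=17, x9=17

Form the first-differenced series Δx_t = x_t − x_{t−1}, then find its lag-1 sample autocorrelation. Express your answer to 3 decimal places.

First differences Δx: 4, -1, -5, 3, 3, -4, -1, 0
Mean of differences = -0.1250
Numerator Σ(Δx_t−Δx̄)(Δx_{t+1}−Δx̄) = -13.6406
Denominator Σ(Δx_t−Δx̄)² = 76.8750
r_1(Δx) = -13.6406 / 76.8750 = -0.177

-0.177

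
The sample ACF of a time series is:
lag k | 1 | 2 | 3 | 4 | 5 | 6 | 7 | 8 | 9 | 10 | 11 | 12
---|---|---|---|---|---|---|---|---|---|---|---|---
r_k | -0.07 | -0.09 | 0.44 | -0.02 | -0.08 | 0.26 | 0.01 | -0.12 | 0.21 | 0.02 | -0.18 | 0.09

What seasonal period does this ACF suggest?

3

The largest autocorrelation is r_3 = 0.44, with weaker echoes at lags 6 (0.26) and 9 (0.21); the remaining lags stay at or below 0.09.
The dominant spike at lag 3 indicates a seasonal period of 3.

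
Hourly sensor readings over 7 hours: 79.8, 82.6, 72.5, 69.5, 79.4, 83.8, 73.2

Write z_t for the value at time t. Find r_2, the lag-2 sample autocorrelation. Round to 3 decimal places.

Mean z̄ = (79.8 + 82.6 + 72.5 + 69.5 + 79.4 + 83.8 + 73.2)/7 = 77.2571
Deviations from mean: 2.5429, 5.3429, -4.7571, -7.7571, 2.1429, 6.5429, -4.0571
Σ(z_t−z̄)(z_{t+2}−z̄) = (-12.0967) + (-41.4453) + (-10.1939) + (-50.7539) + (-8.6939) = -123.1837
Denominator Σ(z_t−z̄)² = 181.6771
r_2 = -123.1837 / 181.6771 = -0.678

-0.678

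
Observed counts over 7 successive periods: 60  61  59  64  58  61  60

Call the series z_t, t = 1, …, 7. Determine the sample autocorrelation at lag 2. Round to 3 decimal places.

0.424

Mean z̄ = (60 + 61 + 59 + 64 + 58 + 61 + 60)/7 = 60.4286
Deviations from mean: -0.4286, 0.5714, -1.4286, 3.5714, -2.4286, 0.5714, -0.4286
Σ(z_t−z̄)(z_{t+2}−z̄) = (0.6122) + (2.0408) + (3.4694) + (2.0408) + (1.0408) = 9.2041
Denominator Σ(z_t−z̄)² = 21.7143
r_2 = 9.2041 / 21.7143 = 0.424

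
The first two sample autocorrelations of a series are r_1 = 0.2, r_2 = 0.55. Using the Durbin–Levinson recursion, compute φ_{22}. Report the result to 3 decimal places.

0.531

φ_{22} = (r_2 − r_1²) / (1 − r_1²)
r_1² = (0.2)² = 0.04
Numerator = 0.55 − 0.0400 = 0.5100; denominator = 1 − 0.0400 = 0.9600
φ_{22} = 0.5100 / 0.9600 = 0.531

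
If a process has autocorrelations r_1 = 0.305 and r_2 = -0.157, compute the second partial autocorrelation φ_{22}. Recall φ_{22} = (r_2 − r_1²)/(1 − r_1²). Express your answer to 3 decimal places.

-0.276

φ_{22} = (r_2 − r_1²) / (1 − r_1²)
r_1² = (0.305)² = 0.093025
Numerator = -0.157 − 0.0930 = -0.2500; denominator = 1 − 0.0930 = 0.9070
φ_{22} = -0.2500 / 0.9070 = -0.276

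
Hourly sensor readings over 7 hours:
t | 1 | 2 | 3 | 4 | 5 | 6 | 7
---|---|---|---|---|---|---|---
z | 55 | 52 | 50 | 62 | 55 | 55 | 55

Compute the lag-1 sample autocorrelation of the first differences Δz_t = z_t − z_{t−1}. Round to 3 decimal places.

-0.495

First differences Δz: -3, -2, 12, -7, 0, 0
Mean of differences = 0.0000
Numerator Σ(Δz_t−Δz̄)(Δz_{t+1}−Δz̄) = -102.0000
Denominator Σ(Δz_t−Δz̄)² = 206.0000
r_1(Δz) = -102.0000 / 206.0000 = -0.495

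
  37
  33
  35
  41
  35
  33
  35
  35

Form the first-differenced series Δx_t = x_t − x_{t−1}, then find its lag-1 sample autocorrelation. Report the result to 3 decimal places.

-0.236

First differences Δx: -4, 2, 6, -6, -2, 2, 0
Mean of differences = -0.2857
Numerator Σ(Δx_t−Δx̄)(Δx_{t+1}−Δx̄) = -23.5102
Denominator Σ(Δx_t−Δx̄)² = 99.4286
r_1(Δx) = -23.5102 / 99.4286 = -0.236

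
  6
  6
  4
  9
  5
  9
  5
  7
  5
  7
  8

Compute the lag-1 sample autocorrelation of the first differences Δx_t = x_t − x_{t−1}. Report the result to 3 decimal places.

First differences Δx: 0, -2, 5, -4, 4, -4, 2, -2, 2, 1
Mean of differences = 0.2000
Numerator Σ(Δx_t−Δx̄)(Δx_{t+1}−Δx̄) = -76.2400
Denominator Σ(Δx_t−Δx̄)² = 89.6000
r_1(Δx) = -76.2400 / 89.6000 = -0.851

-0.851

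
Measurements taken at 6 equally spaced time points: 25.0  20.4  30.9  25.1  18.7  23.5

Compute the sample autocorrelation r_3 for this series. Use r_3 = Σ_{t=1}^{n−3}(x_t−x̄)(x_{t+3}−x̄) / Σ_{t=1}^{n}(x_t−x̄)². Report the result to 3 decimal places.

Mean x̄ = (25.0 + 20.4 + 30.9 + 25.1 + 18.7 + 23.5)/6 = 23.9333
Deviations from mean: 1.0667, -3.5333, 6.9667, 1.1667, -5.2333, -0.4333
Numerator Σ_{t=1}^{3}(x_t−x̄)(x_{t+3}−x̄) = 16.7167
Denominator Σ(x_t−x̄)² = 91.0933
r_3 = 16.7167 / 91.0933 = 0.184

0.184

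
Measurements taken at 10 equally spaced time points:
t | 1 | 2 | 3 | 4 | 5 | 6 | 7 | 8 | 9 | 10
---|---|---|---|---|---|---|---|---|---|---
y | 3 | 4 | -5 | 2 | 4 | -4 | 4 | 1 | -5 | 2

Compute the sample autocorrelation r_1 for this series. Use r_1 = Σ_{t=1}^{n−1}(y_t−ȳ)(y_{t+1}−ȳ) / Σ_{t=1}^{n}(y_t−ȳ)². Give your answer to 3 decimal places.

Mean ȳ = (3 + 4 − 5 + 2 + 4 − 4 + 4 + 1 − 5 + 2)/10 = 0.6000
Numerator Σ_{t=1}^{9}(y_t−ȳ)(y_{t+1}−ȳ) = -53.9600
Denominator Σ(y_t−ȳ)² = 128.4000
r_1 = -53.9600 / 128.4000 = -0.420

-0.420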